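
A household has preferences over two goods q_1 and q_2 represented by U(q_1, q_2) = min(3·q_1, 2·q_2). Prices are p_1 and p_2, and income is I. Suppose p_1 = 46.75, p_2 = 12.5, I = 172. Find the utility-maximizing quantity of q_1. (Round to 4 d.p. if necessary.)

With perfect complements, no substitution: consume in ratio q_1:q_2 = 2:3.
Budget: p_1·q_1 + p_2·(3/2)·q_1 = I, so (2·p_1 + 3·p_2)·q_1 = 2·I.
Demand: q_1*(p_1,p_2,I) = 2·I/(2·p_1 + 3·p_2), q_2* = 3·I/(2·p_1 + 3·p_2).
Here 2·46.75 + 3·12.5 = 131, giving q_1* = 2.626.

q_1* = 2.626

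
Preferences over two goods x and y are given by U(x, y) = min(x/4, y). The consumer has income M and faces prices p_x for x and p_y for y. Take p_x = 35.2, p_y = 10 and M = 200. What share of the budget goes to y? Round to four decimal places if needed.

share on y = 0.0663

Demand: x*(p_x,p_y,M) = 4·M/(4·p_x + p_y), y* = M/(4·p_x + p_y).
Here 4·35.2 + 10 = 150.8, giving x* = 5.305 and y* = 1.3263.
Expenditure on y: 10·1.3263 = 13.2626; share = 0.0663.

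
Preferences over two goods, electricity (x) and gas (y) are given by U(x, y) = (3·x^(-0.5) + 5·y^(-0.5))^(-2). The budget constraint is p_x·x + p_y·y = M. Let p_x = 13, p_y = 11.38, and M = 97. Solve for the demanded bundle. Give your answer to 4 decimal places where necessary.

x* = 3.1823, y* = 4.8884

With the ratio pinned down, the budget gives x* = M/(p_x + p_y·(y/x)) and y* = (y/x)·x*.
Numerically y/x = 1.536149, so x* = 97/(13 + 11.38·1.536149) = 3.1823 and y* = 1.536149·3.1823 = 4.8884.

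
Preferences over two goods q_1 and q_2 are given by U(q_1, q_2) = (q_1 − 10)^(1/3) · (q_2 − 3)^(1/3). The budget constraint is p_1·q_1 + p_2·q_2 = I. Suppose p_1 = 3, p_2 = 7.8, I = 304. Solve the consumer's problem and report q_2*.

Let q_1' = q_1−10, q_2' = q_2−3. MRS = q_2'/q_1' = p_1/p_2.
Substituting into the budget: q_1* = 10 + 0.5·(I − 10·p_1 − 3·p_2)/p_1, and q_2* = 3 + 0.5·(…)/p_2.
Discretionary income = 304 − 10·3 − 3·7.8 = 250.6; q_2* = 3 + 0.5·250.6/7.8 = 19.0641.

q_2* = 19.0641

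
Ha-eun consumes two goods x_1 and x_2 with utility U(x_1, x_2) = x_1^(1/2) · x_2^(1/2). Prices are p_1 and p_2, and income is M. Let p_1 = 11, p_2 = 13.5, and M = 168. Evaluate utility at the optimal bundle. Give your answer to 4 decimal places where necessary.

Demand: x_1*(p_1,p_2,M) = 0.5·M/p_1 and x_2* = 0.5·M/p_2.
At p_1=11, p_2=13.5, M=168: x_1* = 0.5·168/11 = 7.6364, x_2* = 6.2222.
Utility at the optimum: U(7.6364, 6.2222) = 6.8931.

V = 6.8931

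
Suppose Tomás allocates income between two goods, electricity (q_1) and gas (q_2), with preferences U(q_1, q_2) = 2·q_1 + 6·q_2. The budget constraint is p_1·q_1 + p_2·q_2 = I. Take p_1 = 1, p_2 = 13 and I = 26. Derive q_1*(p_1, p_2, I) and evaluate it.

q_1* = 26

Linear utility — the consumer picks whichever good has higher MU/price: 2/1 = 2 vs 6/13 = 0.4615.
q_1 gives more utility per dollar, so spend all income on q_1: q_1* = I/p_1, q_2* = 0.
Numerically: q_1* = 26, q_2* = 0.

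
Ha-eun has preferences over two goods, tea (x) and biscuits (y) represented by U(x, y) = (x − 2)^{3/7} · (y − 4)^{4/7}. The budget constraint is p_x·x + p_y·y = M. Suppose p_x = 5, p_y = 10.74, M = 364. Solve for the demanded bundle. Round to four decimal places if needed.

x* = 28.6606, y* = 20.5491

Substituting into the budget: x* = 2 + 3/7·(M − 2·p_x − 4·p_y)/p_x, and y* = 4 + 4/7·(…)/p_y.
Discretionary income = 364 − 2·5 − 4·10.74 = 311.04; x* = 2 + 3/7·311.04/5 = 28.6606; y* = 4 + 4/7·311.04/10.74 = 20.5491.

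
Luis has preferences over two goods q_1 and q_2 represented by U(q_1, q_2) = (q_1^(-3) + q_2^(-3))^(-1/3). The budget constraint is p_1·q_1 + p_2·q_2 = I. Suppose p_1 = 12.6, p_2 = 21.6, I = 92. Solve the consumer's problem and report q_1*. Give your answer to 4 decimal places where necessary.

q_1* = 2.9228

Substitute q_2 = (q_2/q_1)·q_1 into the budget: q_1* = I/(p_1 + p_2·(q_2/q_1)).
Numerically q_2/q_1 = 0.873935, so q_1* = 92/(12.6 + 21.6·0.873935) = 2.9228.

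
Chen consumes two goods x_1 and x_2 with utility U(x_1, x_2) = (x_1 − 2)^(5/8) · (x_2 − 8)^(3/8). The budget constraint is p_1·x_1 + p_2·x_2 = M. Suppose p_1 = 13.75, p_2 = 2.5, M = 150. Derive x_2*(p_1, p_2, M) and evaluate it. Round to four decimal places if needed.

x_2* = 23.375

Substituting into the budget: x_1* = 2 + 0.625·(M − 2·p_1 − 8·p_2)/p_1, and x_2* = 8 + 0.375·(…)/p_2.
Discretionary income = 150 − 2·13.75 − 8·2.5 = 102.5; x_2* = 8 + 0.375·102.5/2.5 = 23.375.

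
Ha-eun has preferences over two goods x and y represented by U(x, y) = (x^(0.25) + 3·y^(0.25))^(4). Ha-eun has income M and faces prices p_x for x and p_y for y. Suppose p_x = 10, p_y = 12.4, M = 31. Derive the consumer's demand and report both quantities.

x* = 0.6166, y* = 2.0027

With the ratio pinned down, the budget gives x* = M/(p_x + p_y·(y/x)) and y* = (y/x)·x*.
Numerically y/x = 3.247876, so x* = 31/(10 + 12.4·3.247876) = 0.6166 and y* = 3.247876·0.6166 = 2.0027.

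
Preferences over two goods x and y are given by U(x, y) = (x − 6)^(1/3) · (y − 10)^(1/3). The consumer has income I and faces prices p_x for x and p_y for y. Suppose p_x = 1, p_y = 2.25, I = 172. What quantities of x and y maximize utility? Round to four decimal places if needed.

x* = 77.75, y* = 41.8889

MRS = (y−10)/(x−6). Tangency with p_x/p_y gives y−10 = (p_x/p_y)·(x−6).
After buying the subsistence bundle (6, 10), a share 0.5 of the remaining income goes to x: x* = 6 + 0.5·(I − 6p_x − 10p_y)/p_x.
Discretionary income = 172 − 6·1 − 10·2.25 = 143.5; x* = 6 + 0.5·143.5/1 = 77.75; y* = 10 + 0.5·143.5/2.25 = 41.8889.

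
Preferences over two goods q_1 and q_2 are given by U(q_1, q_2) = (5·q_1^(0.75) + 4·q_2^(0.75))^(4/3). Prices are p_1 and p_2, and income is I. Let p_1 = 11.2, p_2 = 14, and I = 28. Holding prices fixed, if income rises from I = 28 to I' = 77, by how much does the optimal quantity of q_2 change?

Numerically q_2/q_1 = 0.167772, so q_1* = 28/(11.2 + 14·0.167772) = 2.0666 and q_2* = 0.167772·2.0666 = 0.3467.
At I' = 77: q_2* = 0.9535. Change: 0.9535 − 0.3467 = 0.6068.

Δq_2* = 0.6068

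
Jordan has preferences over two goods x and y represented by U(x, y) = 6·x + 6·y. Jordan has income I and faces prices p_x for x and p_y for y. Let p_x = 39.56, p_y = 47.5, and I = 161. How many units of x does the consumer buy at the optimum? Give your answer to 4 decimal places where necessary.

x* = 4.0698

x gives more utility per dollar, so spend all income on x: x* = I/p_x, y* = 0.
Numerically: x* = 4.0698, y* = 0.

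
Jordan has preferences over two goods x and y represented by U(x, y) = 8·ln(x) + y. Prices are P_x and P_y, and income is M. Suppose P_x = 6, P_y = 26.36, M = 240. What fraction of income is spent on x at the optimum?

share on x = 0.8787

MU_x = 8/x, MU_y = 1. Tangency: 8/x = P_x/P_y.
So x*(P_x,P_y) = 8·P_y/P_x, independent of income; and y* = (M − 8·P_y)/P_y.
At the given prices: x* = 8·26.36/6 = 35.1467, and y* = 1.1047.
Expenditure on x: 6·35.1467 = 210.88; share = 0.8787.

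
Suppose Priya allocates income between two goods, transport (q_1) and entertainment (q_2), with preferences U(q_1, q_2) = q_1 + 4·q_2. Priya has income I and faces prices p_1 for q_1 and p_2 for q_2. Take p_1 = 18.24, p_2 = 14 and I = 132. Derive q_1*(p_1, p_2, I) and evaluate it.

q_1* = 0

Perfect substitutes: compare marginal utility per dollar. 1/p_1 vs 4/p_2 → 0.0548 vs 0.2857.
q_2 gives more utility per dollar, so spend all income on q_2: q_2* = I/p_2, q_1* = 0.
Numerically: q_1* = 0, q_2* = 9.4286.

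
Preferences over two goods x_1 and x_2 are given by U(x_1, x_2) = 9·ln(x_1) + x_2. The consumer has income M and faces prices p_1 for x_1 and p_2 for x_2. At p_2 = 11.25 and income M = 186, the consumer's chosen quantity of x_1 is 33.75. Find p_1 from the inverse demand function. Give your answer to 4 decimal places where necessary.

MU_x_1 = 9/x_1, MU_x_2 = 1. Tangency: 9/x_1 = p_1/p_2.
So x_1*(p_1,p_2) = 9·p_2/p_1, independent of income; and x_2* = (M − 9·p_2)/p_2.
Set x_1* = 33.75 in the demand function and solve for p_1: p_1 = 3.

p_1 = 3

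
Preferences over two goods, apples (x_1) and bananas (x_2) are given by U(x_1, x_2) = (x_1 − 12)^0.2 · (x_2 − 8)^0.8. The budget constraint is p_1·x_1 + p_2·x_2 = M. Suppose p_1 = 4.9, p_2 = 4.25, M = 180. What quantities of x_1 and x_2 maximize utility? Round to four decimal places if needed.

x_1* = 15.5592, x_2* = 24.4141

Let x_1' = x_1−12, x_2' = x_2−8. MRS = (1/4)·x_2'/x_1' = p_1/p_2.
After buying the subsistence bundle (12, 8), a share 0.2 of the remaining income goes to x_1: x_1* = 12 + 0.2·(M − 12p_1 − 8p_2)/p_1.
Discretionary income = 180 − 12·4.9 − 8·4.25 = 87.2; x_1* = 12 + 0.2·87.2/4.9 = 15.5592; x_2* = 8 + 0.8·87.2/4.25 = 24.4141.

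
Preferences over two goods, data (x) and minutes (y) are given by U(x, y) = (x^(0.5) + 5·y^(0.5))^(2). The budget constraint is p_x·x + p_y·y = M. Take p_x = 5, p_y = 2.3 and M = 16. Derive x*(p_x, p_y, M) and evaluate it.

With the ratio pinned down, the budget gives x* = M/(p_x + p_y·(y/x)) and y* = (y/x)·x*.
Numerically y/x = 118.147448, so x* = 16/(5 + 2.3·118.147448) = 0.0578.

x* = 0.0578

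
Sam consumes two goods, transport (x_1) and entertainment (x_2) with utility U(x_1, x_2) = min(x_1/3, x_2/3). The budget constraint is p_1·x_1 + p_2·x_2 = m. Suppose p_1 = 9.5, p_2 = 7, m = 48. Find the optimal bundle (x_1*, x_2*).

x_1* = 2.9091, x_2* = 2.9091

With perfect complements, no substitution: consume in ratio x_1:x_2 = 3:3.
Budget: p_1·x_1 + p_2·x_1 = m, so (3·p_1 + 3·p_2)·x_1 = 3·m.
Demand: x_1*(p_1,p_2,m) = 3·m/(3·p_1 + 3·p_2), x_2* = 3·m/(3·p_1 + 3·p_2).
Here 3·9.5 + 3·7 = 49.5, giving x_1* = 2.9091 and x_2* = 2.9091.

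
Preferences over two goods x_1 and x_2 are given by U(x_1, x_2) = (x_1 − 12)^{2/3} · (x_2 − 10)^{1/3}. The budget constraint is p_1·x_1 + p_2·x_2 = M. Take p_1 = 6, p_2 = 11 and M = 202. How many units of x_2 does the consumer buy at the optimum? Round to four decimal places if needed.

x_2* = 10.6061

Let x_1' = x_1−12, x_2' = x_2−10. MRS = 2·x_2'/x_1' = p_1/p_2.
After buying the subsistence bundle (12, 10), a share 2/3 of the remaining income goes to x_1: x_1* = 12 + 2/3·(M − 12p_1 − 10p_2)/p_1.
Discretionary income = 202 − 12·6 − 10·11 = 20; x_2* = 10 + 1/3·20/11 = 10.6061.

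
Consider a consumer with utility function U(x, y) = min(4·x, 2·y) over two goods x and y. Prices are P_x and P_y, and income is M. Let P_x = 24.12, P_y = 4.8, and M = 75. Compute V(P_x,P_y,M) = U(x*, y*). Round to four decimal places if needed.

With perfect complements, no substitution: consume in ratio x:y = 2:4.
Budget: P_x·x + P_y·2·x = M, so (2·P_x + 4·P_y)·x = 2·M.
Demand: x*(P_x,P_y,M) = 2·M/(2·P_x + 4·P_y), y* = 4·M/(2·P_x + 4·P_y).
Here 2·24.12 + 4·4.8 = 67.44, giving x* = 2.2242 and y* = 4.4484.
Utility at the optimum: U(2.2242, 4.4484) = 8.8968.

V = 8.8968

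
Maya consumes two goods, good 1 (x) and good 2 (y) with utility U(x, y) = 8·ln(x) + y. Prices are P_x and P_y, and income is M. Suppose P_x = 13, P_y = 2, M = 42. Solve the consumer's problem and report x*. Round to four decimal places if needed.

Set MRS = P_x/P_y: (8/x)/1 = P_x/P_y.
So x*(P_x,P_y) = 8·P_y/P_x, independent of income; and y* = (M − 8·P_y)/P_y.
At the given prices: x* = 8·2/13 = 1.2308.

x* = 1.2308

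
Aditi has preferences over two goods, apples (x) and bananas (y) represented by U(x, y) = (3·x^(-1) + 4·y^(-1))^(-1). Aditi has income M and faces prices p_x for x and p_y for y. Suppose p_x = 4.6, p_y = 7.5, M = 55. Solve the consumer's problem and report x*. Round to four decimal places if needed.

Substitute y = (y/x)·x into the budget: x* = M/(p_x + p_y·(y/x)).
Numerically y/x = 0.904311, so x* = 55/(4.6 + 7.5·0.904311) = 4.8321.

x* = 4.8321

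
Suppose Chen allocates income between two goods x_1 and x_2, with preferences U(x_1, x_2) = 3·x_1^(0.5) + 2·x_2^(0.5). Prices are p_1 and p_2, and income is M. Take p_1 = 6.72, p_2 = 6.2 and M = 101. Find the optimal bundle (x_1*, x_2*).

MRS = MU_x_1/MU_x_2 = (3/2)·(x_2/x_1)^(0.5). Set equal to p_1/p_2.
Hence x_2/x_1 = ((2/3)·p_1/p_2)^(1/(0.5)), i.e. raised to the 2 power.
With the ratio pinned down, the budget gives x_1* = M/(p_1 + p_2·(x_2/x_1)) and x_2* = (x_2/x_1)·x_1*.
Numerically x_2/x_1 = 0.522123, so x_1* = 101/(6.72 + 6.2·0.522123) = 10.1435 and x_2* = 0.522123·10.1435 = 5.2961.

x_1* = 10.1435, x_2* = 5.2961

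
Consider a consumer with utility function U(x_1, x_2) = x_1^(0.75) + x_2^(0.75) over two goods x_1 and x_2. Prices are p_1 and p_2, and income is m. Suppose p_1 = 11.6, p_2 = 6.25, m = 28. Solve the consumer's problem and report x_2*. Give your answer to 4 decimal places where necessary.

From the CES first-order condition, (x_2/x_1)^(0.25) = p_1/p_2.
Solve for the ratio: x_2/x_1 = [p_1/p_2]^(4).
With the ratio pinned down, the budget gives x_1* = m/(p_1 + p_2·(x_2/x_1)) and x_2* = (x_2/x_1)·x_1*.
Numerically x_2/x_1 = 11.866206, so x_1* = 28/(11.6 + 6.25·11.866206) = 0.3265 and x_2* = 11.866206·0.3265 = 3.8741.

x_2* = 3.8741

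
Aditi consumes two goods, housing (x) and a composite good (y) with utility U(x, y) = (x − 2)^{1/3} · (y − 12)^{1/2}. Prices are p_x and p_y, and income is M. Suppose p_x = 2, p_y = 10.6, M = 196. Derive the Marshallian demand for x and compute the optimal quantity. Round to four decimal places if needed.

Discretionary income = 196 − 2·2 − 12·10.6 = 64.8; x* = 2 + 0.4·64.8/2 = 14.96.

x* = 14.96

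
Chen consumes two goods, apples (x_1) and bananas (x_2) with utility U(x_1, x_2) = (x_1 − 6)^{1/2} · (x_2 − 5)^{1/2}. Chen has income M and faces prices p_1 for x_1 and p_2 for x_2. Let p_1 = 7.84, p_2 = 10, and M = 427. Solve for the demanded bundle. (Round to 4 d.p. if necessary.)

x_1* = 27.0434, x_2* = 21.498

Let x_1' = x_1−6, x_2' = x_2−5. MRS = x_2'/x_1' = p_1/p_2.
Substituting into the budget: x_1* = 6 + 0.5·(M − 6·p_1 − 5·p_2)/p_1, and x_2* = 5 + 0.5·(…)/p_2.
Discretionary income = 427 − 6·7.84 − 5·10 = 329.96; x_1* = 6 + 0.5·329.96/7.84 = 27.0434; x_2* = 5 + 0.5·329.96/10 = 21.498.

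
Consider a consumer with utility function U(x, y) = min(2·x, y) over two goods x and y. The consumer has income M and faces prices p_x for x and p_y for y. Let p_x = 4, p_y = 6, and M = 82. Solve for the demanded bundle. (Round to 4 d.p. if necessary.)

Leontief preferences: the optimum is at the kink where x/1 = y/2, i.e. y = 2·x.
Budget: p_x·x + p_y·2·x = M, so (p_x + 2·p_y)·x = M.
Demand: x*(p_x,p_y,M) = M/(p_x + 2·p_y), y* = 2·M/(p_x + 2·p_y).
Here 4 + 2·6 = 16, giving x* = 5.125 and y* = 10.25.

x* = 5.125, y* = 10.25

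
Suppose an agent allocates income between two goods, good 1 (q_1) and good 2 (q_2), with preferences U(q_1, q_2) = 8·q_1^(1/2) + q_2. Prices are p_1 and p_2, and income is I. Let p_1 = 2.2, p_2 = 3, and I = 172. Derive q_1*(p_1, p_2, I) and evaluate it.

MU_q_1 = 4/√q_1, MU_q_2 = 1. Tangency: 4/√q_1 = p_1/p_2.
Thus q_1* = (4·p_2/p_1)² — independent of I — with the rest of income spent on q_2.
Plugging in: q_1* = (4·3/2.2)² = 29.7521.

q_1* = 29.7521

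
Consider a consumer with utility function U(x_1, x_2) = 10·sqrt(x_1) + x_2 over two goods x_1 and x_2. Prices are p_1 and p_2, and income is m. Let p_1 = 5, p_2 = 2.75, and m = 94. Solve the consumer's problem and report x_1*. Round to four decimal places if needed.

Thus x_1* = (5·p_2/p_1)² — independent of m — with the rest of income spent on x_2.
Plugging in: x_1* = (5·2.75/5)² = 7.5625.

x_1* = 7.5625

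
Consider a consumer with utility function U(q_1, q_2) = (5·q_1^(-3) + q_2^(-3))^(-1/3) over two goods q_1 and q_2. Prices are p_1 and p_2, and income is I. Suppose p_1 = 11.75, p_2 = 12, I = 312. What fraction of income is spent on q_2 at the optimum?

MU_q_1 ∝ 5·q_1^(-4), MU_q_2 ∝ q_2^(-4), so MRS = 5·(q_2/q_1)^(4) = p_1/p_2.
Hence q_2/q_1 = ((1/5)·p_1/p_2)^(1/(4)), i.e. raised to the 0.25 power.
With the ratio pinned down, the budget gives q_1* = I/(p_1 + p_2·(q_2/q_1)) and q_2* = (q_2/q_1)·q_1*.
Numerically q_2/q_1 = 0.66523, so q_1* = 312/(11.75 + 12·0.66523) = 15.8113 and q_2* = 0.66523·15.8113 = 10.5181.
Expenditure on q_2: 12·10.5181 = 126.2175; share = 0.4045.

share on q_2 = 0.4045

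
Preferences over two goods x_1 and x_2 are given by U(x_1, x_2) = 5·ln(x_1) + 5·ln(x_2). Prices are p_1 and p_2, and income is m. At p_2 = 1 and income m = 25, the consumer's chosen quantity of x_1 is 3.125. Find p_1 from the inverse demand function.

Tangency: MRS = x_2/x_1 = p_1/p_2.
Rearranging, p_2·x_2 = p_1·x_1. Substituting into the budget gives p_1·x_1·(1 + 1) = m.
Demand: x_1*(p_1,p_2,m) = 0.5·m/p_1 and x_2* = 0.5·m/p_2.
Set x_1* = 3.125 in the demand function and solve for p_1: p_1 = 4.

p_1 = 4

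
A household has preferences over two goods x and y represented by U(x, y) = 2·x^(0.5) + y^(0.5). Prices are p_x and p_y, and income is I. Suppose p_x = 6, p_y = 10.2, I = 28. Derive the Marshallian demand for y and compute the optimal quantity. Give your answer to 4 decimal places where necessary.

y* = 0.3519

MRS = MU_x/MU_y = 2·(y/x)^(0.5). Set equal to p_x/p_y.
Solve for the ratio: y/x = [(1/2)·p_x/p_y]^(2).
With the ratio pinned down, the budget gives x* = I/(p_x + p_y·(y/x)) and y* = (y/x)·x*.
Numerically y/x = 0.086505, so x* = 28/(6 + 10.2·0.086505) = 4.0684 and y* = 0.086505·4.0684 = 0.3519.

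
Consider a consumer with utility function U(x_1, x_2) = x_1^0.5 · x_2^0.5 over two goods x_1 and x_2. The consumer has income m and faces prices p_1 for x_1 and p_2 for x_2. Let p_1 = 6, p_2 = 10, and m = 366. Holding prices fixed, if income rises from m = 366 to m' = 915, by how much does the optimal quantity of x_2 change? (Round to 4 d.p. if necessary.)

Δx_2* = 27.45

MU_x_1/MU_x_2 = (0.5·x_2)/(0.5·x_1); tangency sets this equal to p_1/p_2.
Rearranging, p_2·x_2 = p_1·x_1. Substituting into the budget gives p_1·x_1·(1 + 1) = m.
Demand: x_1*(p_1,p_2,m) = 0.5·m/p_1 and x_2* = 0.5·m/p_2.
At p_1=6, p_2=10, m=366: x_2* = 0.5·366/10 = 18.3.
At m' = 915: x_2* = 45.75. Change: 45.75 − 18.3 = 27.45.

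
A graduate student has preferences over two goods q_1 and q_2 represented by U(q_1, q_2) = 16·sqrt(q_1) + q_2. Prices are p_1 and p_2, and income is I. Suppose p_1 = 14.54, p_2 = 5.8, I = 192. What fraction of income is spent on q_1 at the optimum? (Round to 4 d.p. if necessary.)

Set MRS = p_1/p_2: 8·q_1^(−1/2) = p_1/p_2.
Thus q_1* = (8·p_2/p_1)² — independent of I — with the rest of income spent on q_2.
Plugging in: q_1* = (8·5.8/14.54)² = 10.1837, q_2* = 7.5739.
Expenditure on q_1: 14.54·10.1837 = 148.0715; share = 0.7712.

share on q_1 = 0.7712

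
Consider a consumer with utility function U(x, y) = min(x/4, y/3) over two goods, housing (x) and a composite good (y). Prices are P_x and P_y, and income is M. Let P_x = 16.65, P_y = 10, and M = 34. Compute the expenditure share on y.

Demand: x*(P_x,P_y,M) = 4·M/(4·P_x + 3·P_y), y* = 3·M/(4·P_x + 3·P_y).
Here 4·16.65 + 3·10 = 96.6, giving x* = 1.4079 and y* = 1.0559.
Expenditure on y: 10·1.0559 = 10.559; share = 0.3106.

share on y = 0.3106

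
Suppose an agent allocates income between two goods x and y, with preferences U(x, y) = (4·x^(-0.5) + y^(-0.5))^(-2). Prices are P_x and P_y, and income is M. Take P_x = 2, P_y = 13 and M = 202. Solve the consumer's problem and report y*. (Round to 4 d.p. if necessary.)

MU_x ∝ 4·x^(-1.5), MU_y ∝ y^(-1.5), so MRS = 4·(y/x)^(1.5) = P_x/P_y.
Hence y/x = ((1/4)·P_x/P_y)^(1/(1.5)), i.e. raised to the 2/3 power.
Substitute y = (y/x)·x into the budget: x* = M/(P_x + P_y·(y/x)).
Numerically y/x = 0.113942, so x* = 202/(2 + 13·0.113942) = 58.0252 and y* = 0.113942·58.0252 = 6.6115.

y* = 6.6115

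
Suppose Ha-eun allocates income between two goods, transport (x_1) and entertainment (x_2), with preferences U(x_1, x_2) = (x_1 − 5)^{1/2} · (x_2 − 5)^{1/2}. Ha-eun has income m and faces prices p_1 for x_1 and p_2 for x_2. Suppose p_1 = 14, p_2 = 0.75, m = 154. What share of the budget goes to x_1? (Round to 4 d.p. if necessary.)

share on x_1 = 0.7151

Let x_1' = x_1−5, x_2' = x_2−5. MRS = x_2'/x_1' = p_1/p_2.
Substituting into the budget: x_1* = 5 + 0.5·(m − 5·p_1 − 5·p_2)/p_1, and x_2* = 5 + 0.5·(…)/p_2.
Discretionary income = 154 − 5·14 − 5·0.75 = 80.25; x_1* = 5 + 0.5·80.25/14 = 7.8661; x_2* = 5 + 0.5·80.25/0.75 = 58.5.
Expenditure on x_1: 14·7.8661 = 110.125; share = 0.7151.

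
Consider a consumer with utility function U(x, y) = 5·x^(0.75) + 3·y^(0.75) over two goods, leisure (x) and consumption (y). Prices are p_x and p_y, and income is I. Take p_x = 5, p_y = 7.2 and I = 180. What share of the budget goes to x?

MU_x ∝ 5·x^(-0.25), MU_y ∝ 3·y^(-0.25), so MRS = (5/3)·(y/x)^(0.25) = p_x/p_y.
Hence y/x = ((3/5)·p_x/p_y)^(1/(0.25)), i.e. raised to the 4 power.
Substitute y = (y/x)·x into the budget: x* = I/(p_x + p_y·(y/x)).
Numerically y/x = 0.030141, so x* = 180/(5 + 7.2·0.030141) = 34.5025 and y* = 0.030141·34.5025 = 1.0399.
Expenditure on x: 5·34.5025 = 172.5125; share = 0.9584.

share on x = 0.9584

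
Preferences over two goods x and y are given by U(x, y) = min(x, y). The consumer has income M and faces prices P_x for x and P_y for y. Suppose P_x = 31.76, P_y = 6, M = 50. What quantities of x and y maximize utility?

x* = 1.3242, y* = 1.3242

With perfect complements, no substitution: consume in ratio x:y = 1:1.
Budget: P_x·x + P_y·x = M, so (P_x + P_y)·x = M.
Demand: x*(P_x,P_y,M) = M/(P_x + P_y), y* = M/(P_x + P_y).
Here 31.76 + 6 = 37.76, giving x* = 1.3242 and y* = 1.3242.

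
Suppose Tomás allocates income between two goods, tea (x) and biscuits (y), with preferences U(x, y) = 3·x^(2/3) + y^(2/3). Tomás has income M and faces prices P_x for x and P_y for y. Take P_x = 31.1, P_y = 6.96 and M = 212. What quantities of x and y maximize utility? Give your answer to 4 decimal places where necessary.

x* = 3.9188, y* = 12.9491

MU_x ∝ 3·x^(-1/3), MU_y ∝ y^(-1/3), so MRS = 3·(y/x)^(1/3) = P_x/P_y.
Solve for the ratio: y/x = [(1/3)·P_x/P_y]^(3).
Substitute y = (y/x)·x into the budget: x* = M/(P_x + P_y·(y/x)).
Numerically y/x = 3.304378, so x* = 212/(31.1 + 6.96·3.304378) = 3.9188 and y* = 3.304378·3.9188 = 12.9491.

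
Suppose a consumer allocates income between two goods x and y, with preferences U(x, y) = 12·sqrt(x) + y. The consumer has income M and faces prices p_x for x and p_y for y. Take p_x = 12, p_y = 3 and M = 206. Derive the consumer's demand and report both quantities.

x* = 2.25, y* = 59.6667

MU_x = 6/√x, MU_y = 1. Tangency: 6/√x = p_x/p_y.
Thus x* = (6·p_y/p_x)² — independent of M — with the rest of income spent on y.
Plugging in: x* = (6·3/12)² = 2.25, y* = 59.6667.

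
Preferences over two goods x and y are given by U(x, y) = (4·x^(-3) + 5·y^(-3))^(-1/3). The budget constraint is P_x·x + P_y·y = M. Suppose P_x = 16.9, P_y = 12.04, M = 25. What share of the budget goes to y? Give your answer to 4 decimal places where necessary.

MRS = MU_x/MU_y = (4/5)·(y/x)^(4). Set equal to P_x/P_y.
Solve for the ratio: y/x = [(5/4)·P_x/P_y]^(0.25).
Substitute y = (y/x)·x into the budget: x* = M/(P_x + P_y·(y/x)).
Numerically y/x = 1.150913, so x* = 25/(16.9 + 12.04·1.150913) = 0.8128 and y* = 1.150913·0.8128 = 0.9355.
Expenditure on y: 12.04·0.9355 = 11.2633; share = 0.4505.

share on y = 0.4505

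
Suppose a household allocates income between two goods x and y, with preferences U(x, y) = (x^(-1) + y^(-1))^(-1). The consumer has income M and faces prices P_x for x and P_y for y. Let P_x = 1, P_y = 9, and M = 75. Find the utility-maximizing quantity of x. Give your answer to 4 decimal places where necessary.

MU_x ∝ x^(-2), MU_y ∝ y^(-2), so MRS = (y/x)^(2) = P_x/P_y.
Hence y/x = (P_x/P_y)^(1/(2)), i.e. raised to the 0.5 power.
With the ratio pinned down, the budget gives x* = M/(P_x + P_y·(y/x)) and y* = (y/x)·x*.
Numerically y/x = 0.333333, so x* = 75/(1 + 9·0.333333) = 18.75.

x* = 18.75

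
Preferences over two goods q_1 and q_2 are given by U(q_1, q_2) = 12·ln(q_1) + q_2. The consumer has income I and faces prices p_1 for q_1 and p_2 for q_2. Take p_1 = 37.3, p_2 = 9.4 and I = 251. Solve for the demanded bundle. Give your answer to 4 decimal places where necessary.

q_1* = 3.0241, q_2* = 14.7021

Set MRS = p_1/p_2: (12/q_1)/1 = p_1/p_2.
So q_1*(p_1,p_2) = 12·p_2/p_1, independent of income; and q_2* = (I − 12·p_2)/p_2.
At the given prices: q_1* = 12·9.4/37.3 = 3.0241, and q_2* = 14.7021.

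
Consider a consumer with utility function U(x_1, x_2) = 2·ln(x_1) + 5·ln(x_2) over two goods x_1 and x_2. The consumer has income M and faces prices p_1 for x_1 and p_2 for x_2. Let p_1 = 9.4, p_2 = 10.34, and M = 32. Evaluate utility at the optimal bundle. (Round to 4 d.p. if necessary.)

V = 3.9107

MU_x_1/MU_x_2 = (2·x_2)/(5·x_1); tangency sets this equal to p_1/p_2.
So 2·p_2·x_2 = 5·p_1·x_1; combined with the budget, a share 2/7 of income goes to x_1.
Demand: x_1*(p_1,p_2,M) = 2/7·M/p_1 and x_2* = 5/7·M/p_2.
At p_1=9.4, p_2=10.34, M=32: x_1* = 2/7·32/9.4 = 0.9726, x_2* = 2.2106.
Utility at the optimum: U(0.9726, 2.2106) = 3.9107.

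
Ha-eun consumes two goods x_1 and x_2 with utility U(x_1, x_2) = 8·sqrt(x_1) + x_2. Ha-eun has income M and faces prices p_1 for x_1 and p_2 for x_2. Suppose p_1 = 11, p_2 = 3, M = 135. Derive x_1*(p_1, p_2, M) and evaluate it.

Thus x_1* = (4·p_2/p_1)² — independent of M — with the rest of income spent on x_2.
Plugging in: x_1* = (4·3/11)² = 1.1901.

x_1* = 1.1901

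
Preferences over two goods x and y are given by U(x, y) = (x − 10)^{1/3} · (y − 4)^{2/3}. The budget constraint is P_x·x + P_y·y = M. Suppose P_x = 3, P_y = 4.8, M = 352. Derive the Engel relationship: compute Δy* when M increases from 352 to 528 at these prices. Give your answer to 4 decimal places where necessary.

Substituting into the budget: x* = 10 + 1/3·(M − 10·P_x − 4·P_y)/P_x, and y* = 4 + 2/3·(…)/P_y.
Discretionary income = 352 − 10·3 − 4·4.8 = 302.8; y* = 4 + 2/3·302.8/4.8 = 46.0556.
At M' = 528: y* = 70.5. Change: 70.5 − 46.0556 = 24.4444.

Δy* = 24.4444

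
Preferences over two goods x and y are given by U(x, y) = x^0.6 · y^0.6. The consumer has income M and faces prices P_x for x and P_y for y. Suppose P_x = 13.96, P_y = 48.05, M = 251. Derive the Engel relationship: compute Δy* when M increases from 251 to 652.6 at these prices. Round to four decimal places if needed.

Δy* = 4.179

MU_x/MU_y = (0.6·y)/(0.6·x); tangency sets this equal to P_x/P_y.
So 0.6·P_y·y = 0.6·P_x·x; combined with the budget, a share 0.5 of income goes to x.
Demand: x*(P_x,P_y,M) = 0.5·M/P_x and y* = 0.5·M/P_y.
At P_x=13.96, P_y=48.05, M=251: y* = 0.5·251/48.05 = 2.6119.
At M' = 652.6: y* = 6.7908. Change: 6.7908 − 2.6119 = 4.179.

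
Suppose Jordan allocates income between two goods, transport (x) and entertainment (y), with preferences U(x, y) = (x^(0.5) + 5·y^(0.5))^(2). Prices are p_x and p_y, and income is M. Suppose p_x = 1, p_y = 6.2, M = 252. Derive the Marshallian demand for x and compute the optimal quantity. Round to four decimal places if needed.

x* = 50.0769

MU_x ∝ x^(-0.5), MU_y ∝ 5·y^(-0.5), so MRS = (1/5)·(y/x)^(0.5) = p_x/p_y.
Solve for the ratio: y/x = [5·p_x/p_y]^(2).
With the ratio pinned down, the budget gives x* = M/(p_x + p_y·(y/x)) and y* = (y/x)·x*.
Numerically y/x = 0.650364, so x* = 252/(1 + 6.2·0.650364) = 50.0769.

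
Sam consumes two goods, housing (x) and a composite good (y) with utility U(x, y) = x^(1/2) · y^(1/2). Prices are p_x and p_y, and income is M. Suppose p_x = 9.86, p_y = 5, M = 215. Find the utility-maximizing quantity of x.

Tangency: MRS = y/x = p_x/p_y.
Rearranging, p_y·y = p_x·x. Substituting into the budget gives p_x·x·(1 + 1) = M.
Demand: x*(p_x,p_y,M) = 0.5·M/p_x and y* = 0.5·M/p_y.
At p_x=9.86, p_y=5, M=215: x* = 0.5·215/9.86 = 10.9026.

x* = 10.9026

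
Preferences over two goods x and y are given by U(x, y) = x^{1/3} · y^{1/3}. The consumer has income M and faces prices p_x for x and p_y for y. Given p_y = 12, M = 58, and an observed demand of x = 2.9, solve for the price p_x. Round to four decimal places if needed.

MU_x/MU_y = (1/3·y)/(1/3·x); tangency sets this equal to p_x/p_y.
So 1/3·p_y·y = 1/3·p_x·x; combined with the budget, a share 0.5 of income goes to x.
Demand: x*(p_x,p_y,M) = 0.5·M/p_x and y* = 0.5·M/p_y.
Set x* = 2.9 in the demand function and solve for p_x: p_x = 10.

p_x = 10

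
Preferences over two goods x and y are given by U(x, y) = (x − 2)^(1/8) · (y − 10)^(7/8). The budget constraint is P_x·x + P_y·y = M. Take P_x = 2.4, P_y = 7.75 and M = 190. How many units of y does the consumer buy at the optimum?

After buying the subsistence bundle (2, 10), a share 0.125 of the remaining income goes to x: x* = 2 + 0.125·(M − 2P_x − 10P_y)/P_x.
Discretionary income = 190 − 2·2.4 − 10·7.75 = 107.7; y* = 10 + 0.875·107.7/7.75 = 22.1597.

y* = 22.1597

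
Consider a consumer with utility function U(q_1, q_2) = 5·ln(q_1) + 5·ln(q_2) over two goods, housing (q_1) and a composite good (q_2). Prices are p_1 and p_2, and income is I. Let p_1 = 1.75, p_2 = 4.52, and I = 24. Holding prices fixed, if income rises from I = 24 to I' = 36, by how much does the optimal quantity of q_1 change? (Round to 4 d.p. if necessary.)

Δq_1* = 3.4286

Tangency: MRS = q_2/q_1 = p_1/p_2.
Rearranging, p_2·q_2 = p_1·q_1. Substituting into the budget gives p_1·q_1·(1 + 1) = I.
Demand: q_1*(p_1,p_2,I) = 0.5·I/p_1 and q_2* = 0.5·I/p_2.
At p_1=1.75, p_2=4.52, I=24: q_1* = 0.5·24/1.75 = 6.8571.
At I' = 36: q_1* = 10.2857. Change: 10.2857 − 6.8571 = 3.4286.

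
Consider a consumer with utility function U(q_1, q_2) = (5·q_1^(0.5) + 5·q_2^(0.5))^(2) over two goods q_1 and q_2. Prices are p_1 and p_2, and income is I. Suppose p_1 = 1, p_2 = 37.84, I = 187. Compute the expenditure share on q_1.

share on q_1 = 0.9743

MU_q_1 ∝ 5·q_1^(-0.5), MU_q_2 ∝ 5·q_2^(-0.5), so MRS = (q_2/q_1)^(0.5) = p_1/p_2.
Hence q_2/q_1 = (p_1/p_2)^(1/(0.5)), i.e. raised to the 2 power.
Substitute q_2 = (q_2/q_1)·q_1 into the budget: q_1* = I/(p_1 + p_2·(q_2/q_1)).
Numerically q_2/q_1 = 0.000698, so q_1* = 187/(1 + 37.84·0.000698) = 182.1854 and q_2* = 0.000698·182.1854 = 0.1272.
Expenditure on q_1: 1·182.1854 = 182.1854; share = 0.9743.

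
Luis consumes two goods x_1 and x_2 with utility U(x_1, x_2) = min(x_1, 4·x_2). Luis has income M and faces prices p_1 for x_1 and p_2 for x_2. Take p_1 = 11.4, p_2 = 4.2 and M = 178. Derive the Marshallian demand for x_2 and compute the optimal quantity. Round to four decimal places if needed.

With perfect complements, no substitution: consume in ratio x_1:x_2 = 4:1.
Budget: p_1·x_1 + p_2·(1/4)·x_1 = M, so (4·p_1 + p_2)·x_1 = 4·M.
Demand: x_1*(p_1,p_2,M) = 4·M/(4·p_1 + p_2), x_2* = M/(4·p_1 + p_2).
Here 4·11.4 + 4.2 = 49.8, giving x_2* = 3.5743.

x_2* = 3.5743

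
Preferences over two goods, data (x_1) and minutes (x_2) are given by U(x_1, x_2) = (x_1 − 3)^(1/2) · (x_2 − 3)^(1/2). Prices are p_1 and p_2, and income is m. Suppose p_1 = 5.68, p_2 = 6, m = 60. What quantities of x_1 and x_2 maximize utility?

This is Cobb-Douglas in (x_1−3, x_2−3): tangency gives 0.5·p_2·(x_2−3) = 0.5·p_1·(x_1−3).
Substituting into the budget: x_1* = 3 + 0.5·(m − 3·p_1 − 3·p_2)/p_1, and x_2* = 3 + 0.5·(…)/p_2.
Discretionary income = 60 − 3·5.68 − 3·6 = 24.96; x_1* = 3 + 0.5·24.96/5.68 = 5.1972; x_2* = 3 + 0.5·24.96/6 = 5.08.

x_1* = 5.1972, x_2* = 5.08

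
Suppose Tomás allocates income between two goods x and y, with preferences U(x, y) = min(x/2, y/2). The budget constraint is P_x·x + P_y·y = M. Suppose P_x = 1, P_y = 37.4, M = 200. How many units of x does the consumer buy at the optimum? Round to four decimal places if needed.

x* = 5.2083

With perfect complements, no substitution: consume in ratio x:y = 2:2.
Budget: P_x·x + P_y·x = M, so (2·P_x + 2·P_y)·x = 2·M.
Demand: x*(P_x,P_y,M) = 2·M/(2·P_x + 2·P_y), y* = 2·M/(2·P_x + 2·P_y).
Here 2·1 + 2·37.4 = 76.8, giving x* = 5.2083.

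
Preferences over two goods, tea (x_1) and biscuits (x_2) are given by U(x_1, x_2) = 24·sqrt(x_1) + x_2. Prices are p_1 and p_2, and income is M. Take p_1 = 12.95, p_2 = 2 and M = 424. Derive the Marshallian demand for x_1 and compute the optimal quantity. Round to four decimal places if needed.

x_1* = 3.4347

MU_x_1 = 12/√x_1, MU_x_2 = 1. Tangency: 12/√x_1 = p_1/p_2.
Solve: √x_1 = 12·p_2/p_1, so x_1*(p_1,p_2) = (12·p_2/p_1)², and x_2* = (M − p_1·x_1*)/p_2.
Plugging in: x_1* = (12·2/12.95)² = 3.4347.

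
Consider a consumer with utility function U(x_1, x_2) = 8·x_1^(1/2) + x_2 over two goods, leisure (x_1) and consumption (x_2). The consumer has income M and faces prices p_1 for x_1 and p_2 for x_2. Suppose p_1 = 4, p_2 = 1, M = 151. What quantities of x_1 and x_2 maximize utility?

x_1* = 1, x_2* = 147

Utility is quasi-linear in x_2; the FOC for x_1 is 4/√x_1 = p_1/p_2.
Solve: √x_1 = 4·p_2/p_1, so x_1*(p_1,p_2) = (4·p_2/p_1)², and x_2* = (M − p_1·x_1*)/p_2.
Plugging in: x_1* = (4·1/4)² = 1, x_2* = 147.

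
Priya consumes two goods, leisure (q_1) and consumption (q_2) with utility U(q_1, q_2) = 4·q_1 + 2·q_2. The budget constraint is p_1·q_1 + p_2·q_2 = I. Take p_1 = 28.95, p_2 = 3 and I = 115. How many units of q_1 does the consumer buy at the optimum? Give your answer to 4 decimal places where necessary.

q_1* = 0

Perfect substitutes: compare marginal utility per dollar. 4/p_1 vs 2/p_2 → 0.1382 vs 0.6667.
q_2 gives more utility per dollar, so spend all income on q_2: q_2* = I/p_2, q_1* = 0.
Numerically: q_1* = 0, q_2* = 38.3333.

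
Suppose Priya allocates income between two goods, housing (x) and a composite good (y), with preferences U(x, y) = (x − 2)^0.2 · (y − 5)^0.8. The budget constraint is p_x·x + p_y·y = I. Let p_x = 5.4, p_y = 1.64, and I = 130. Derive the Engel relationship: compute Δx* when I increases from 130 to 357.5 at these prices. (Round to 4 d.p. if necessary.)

MRS = (1/4)·(y−5)/(x−2). Tangency with p_x/p_y gives y−5 = 4·(p_x/p_y)·(x−2).
After buying the subsistence bundle (2, 5), a share 0.2 of the remaining income goes to x: x* = 2 + 0.2·(I − 2p_x − 5p_y)/p_x.
Discretionary income = 130 − 2·5.4 − 5·1.64 = 111; x* = 2 + 0.2·111/5.4 = 6.1111.
At I' = 357.5: x* = 14.537. Change: 14.537 − 6.1111 = 8.4259.

Δx* = 8.4259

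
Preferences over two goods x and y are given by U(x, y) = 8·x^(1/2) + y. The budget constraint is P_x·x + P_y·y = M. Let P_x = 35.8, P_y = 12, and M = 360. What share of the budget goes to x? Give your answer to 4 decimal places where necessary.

Utility is quasi-linear in y; the FOC for x is 4/√x = P_x/P_y.
Thus x* = (4·P_y/P_x)² — independent of M — with the rest of income spent on y.
Plugging in: x* = (4·12/35.8)² = 1.7977, y* = 24.6369.
Expenditure on x: 35.8·1.7977 = 64.3575; share = 0.1788.

share on x = 0.1788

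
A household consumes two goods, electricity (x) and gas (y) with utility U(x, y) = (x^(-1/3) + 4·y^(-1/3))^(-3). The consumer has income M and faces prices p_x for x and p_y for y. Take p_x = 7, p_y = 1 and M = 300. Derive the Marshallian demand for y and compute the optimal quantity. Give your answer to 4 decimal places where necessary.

MU_x ∝ x^(-4/3), MU_y ∝ 4·y^(-4/3), so MRS = (1/4)·(y/x)^(4/3) = p_x/p_y.
Hence y/x = (4·p_x/p_y)^(1/(4/3)), i.e. raised to the 0.75 power.
Substitute y = (y/x)·x into the budget: x* = M/(p_x + p_y·(y/x)).
Numerically y/x = 12.172184, so x* = 300/(7 + 1·12.172184) = 15.6477 and y* = 12.172184·15.6477 = 190.4663.

y* = 190.4663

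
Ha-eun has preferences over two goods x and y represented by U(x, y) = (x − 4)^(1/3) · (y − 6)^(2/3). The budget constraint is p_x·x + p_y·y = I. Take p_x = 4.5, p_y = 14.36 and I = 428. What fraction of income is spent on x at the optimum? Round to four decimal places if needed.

This is Cobb-Douglas in (x−4, y−6): tangency gives 1/3·p_y·(y−6) = 2/3·p_x·(x−4).
After buying the subsistence bundle (4, 6), a share 1/3 of the remaining income goes to x: x* = 4 + 1/3·(I − 4p_x − 6p_y)/p_x.
Discretionary income = 428 − 4·4.5 − 6·14.36 = 323.84; x* = 4 + 1/3·323.84/4.5 = 27.9881; y* = 6 + 2/3·323.84/14.36 = 21.0344.
Expenditure on x: 4.5·27.9881 = 125.9467; share = 0.2943.

share on x = 0.2943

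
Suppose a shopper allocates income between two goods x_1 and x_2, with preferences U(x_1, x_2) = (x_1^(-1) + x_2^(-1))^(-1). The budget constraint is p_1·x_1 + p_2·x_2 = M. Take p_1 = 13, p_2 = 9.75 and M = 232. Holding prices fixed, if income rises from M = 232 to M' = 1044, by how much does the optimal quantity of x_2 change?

Δx_2* = 38.6513

MRS = MU_x_1/MU_x_2 = (x_2/x_1)^(2). Set equal to p_1/p_2.
Hence x_2/x_1 = (p_1/p_2)^(1/(2)), i.e. raised to the 0.5 power.
Substitute x_2 = (x_2/x_1)·x_1 into the budget: x_1* = M/(p_1 + p_2·(x_2/x_1)).
Numerically x_2/x_1 = 1.154701, so x_1* = 232/(13 + 9.75·1.154701) = 9.5637 and x_2* = 1.154701·9.5637 = 11.0432.
At M' = 1044: x_2* = 49.6946. Change: 49.6946 − 11.0432 = 38.6513.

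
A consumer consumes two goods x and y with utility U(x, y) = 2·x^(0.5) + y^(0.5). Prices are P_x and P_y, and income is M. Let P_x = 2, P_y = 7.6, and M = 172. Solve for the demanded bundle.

Numerically y/x = 0.017313, so x* = 172/(2 + 7.6·0.017313) = 80.6914 and y* = 0.017313·80.6914 = 1.397.

x* = 80.6914, y* = 1.397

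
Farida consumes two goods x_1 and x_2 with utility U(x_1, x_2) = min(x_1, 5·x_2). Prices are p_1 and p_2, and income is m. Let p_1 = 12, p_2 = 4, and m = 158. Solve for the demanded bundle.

With perfect complements, no substitution: consume in ratio x_1:x_2 = 5:1.
Budget: p_1·x_1 + p_2·(1/5)·x_1 = m, so (5·p_1 + p_2)·x_1 = 5·m.
Demand: x_1*(p_1,p_2,m) = 5·m/(5·p_1 + p_2), x_2* = m/(5·p_1 + p_2).
Here 5·12 + 4 = 64, giving x_1* = 12.3438 and x_2* = 2.4688.

x_1* = 12.3438, x_2* = 2.4688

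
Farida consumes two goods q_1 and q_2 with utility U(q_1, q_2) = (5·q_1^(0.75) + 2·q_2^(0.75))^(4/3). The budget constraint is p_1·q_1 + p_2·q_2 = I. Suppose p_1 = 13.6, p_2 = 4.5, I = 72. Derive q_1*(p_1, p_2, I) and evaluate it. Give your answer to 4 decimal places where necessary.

From the CES first-order condition, (5/2)·(q_2/q_1)^(0.25) = p_1/p_2.
Hence q_2/q_1 = ((2/5)·p_1/p_2)^(1/(0.25)), i.e. raised to the 4 power.
Substitute q_2 = (q_2/q_1)·q_1 into the budget: q_1* = I/(p_1 + p_2·(q_2/q_1)).
Numerically q_2/q_1 = 2.135726, so q_1* = 72/(13.6 + 4.5·2.135726) = 3.102.

q_1* = 3.102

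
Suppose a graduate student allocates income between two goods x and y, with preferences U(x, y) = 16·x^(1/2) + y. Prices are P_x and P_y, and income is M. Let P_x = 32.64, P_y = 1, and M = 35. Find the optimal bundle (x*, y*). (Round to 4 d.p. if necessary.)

x* = 0.0601, y* = 33.0392

Utility is quasi-linear in y; the FOC for x is 8/√x = P_x/P_y.
Solve: √x = 8·P_y/P_x, so x*(P_x,P_y) = (8·P_y/P_x)², and y* = (M − P_x·x*)/P_y.
Plugging in: x* = (8·1/32.64)² = 0.0601, y* = 33.0392.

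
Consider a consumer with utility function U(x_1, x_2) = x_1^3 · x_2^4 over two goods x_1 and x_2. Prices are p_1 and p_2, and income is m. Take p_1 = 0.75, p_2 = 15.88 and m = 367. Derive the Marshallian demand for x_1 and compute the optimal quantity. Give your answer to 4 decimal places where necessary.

The MRS is (3/4)·x_2/x_1. Set MRS = p_1/p_2.
So 3·p_2·x_2 = 4·p_1·x_1; combined with the budget, a share 3/7 of income goes to x_1.
Demand: x_1*(p_1,p_2,m) = 3/7·m/p_1 and x_2* = 4/7·m/p_2.
At p_1=0.75, p_2=15.88, m=367: x_1* = 3/7·367/0.75 = 209.7143.

x_1* = 209.7143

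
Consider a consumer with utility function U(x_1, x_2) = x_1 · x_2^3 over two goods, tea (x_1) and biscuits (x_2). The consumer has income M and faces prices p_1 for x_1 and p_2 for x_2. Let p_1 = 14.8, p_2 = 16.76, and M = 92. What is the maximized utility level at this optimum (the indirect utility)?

V = 108.4405

Tangency: MRS = (1/3)·x_2/x_1 = p_1/p_2.
So p_2·x_2 = 3·p_1·x_1; combined with the budget, a share 0.25 of income goes to x_1.
Demand: x_1*(p_1,p_2,M) = 0.25·M/p_1 and x_2* = 0.75·M/p_2.
At p_1=14.8, p_2=16.76, M=92: x_1* = 0.25·92/14.8 = 1.5541, x_2* = 4.1169.
Utility at the optimum: U(1.5541, 4.1169) = 108.4405.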